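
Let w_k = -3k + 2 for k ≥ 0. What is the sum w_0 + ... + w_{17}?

-423

Over k = 0..17: Σk = 153.
Total = (-3)·153 + (2)·18 = -423.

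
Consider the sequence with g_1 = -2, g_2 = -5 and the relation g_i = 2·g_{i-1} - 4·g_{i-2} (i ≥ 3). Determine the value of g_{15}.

Iterate the recurrence:
g_3 = -2, g_4 = 16, g_5 = 40, …, g_{12} = 1024, g_{13} = -8192, g_{14} = -20480, g_{15} = -8192.

-8192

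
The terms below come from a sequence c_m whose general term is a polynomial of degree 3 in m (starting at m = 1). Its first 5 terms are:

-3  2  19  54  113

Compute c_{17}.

4877

1st diffs: 5, 17, 35, 59.
2nd diffs: 12, 18, 24.
3rd diffs: 6, 6 (constant).
Newton forward-difference form: c_m = -3 + 5·C(m-1,1) + 12·C(m-1,2) + 6·C(m-1,3).
At m = 17: m-1 = 16, so c_{17} = -3 + 80 + 1440 + 3360 = 4877.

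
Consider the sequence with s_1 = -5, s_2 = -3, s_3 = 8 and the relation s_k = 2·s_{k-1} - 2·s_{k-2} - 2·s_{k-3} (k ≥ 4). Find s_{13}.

s_4 = 32, s_5 = 54, s_6 = 28, s_7 = -116, s_8 = -396, s_9 = -616, s_{10} = -208, s_{11} = 1608, s_{12} = 4864, s_{13} = 6928.

6928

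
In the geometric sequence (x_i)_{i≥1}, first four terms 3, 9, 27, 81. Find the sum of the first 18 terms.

Common ratio r = 3.
x_i = 3·3^(i-1).
S = 3·(3^18 - 1)/(3 - 1) = 3·(387420489 - 1)/(2) = 581130732.

581130732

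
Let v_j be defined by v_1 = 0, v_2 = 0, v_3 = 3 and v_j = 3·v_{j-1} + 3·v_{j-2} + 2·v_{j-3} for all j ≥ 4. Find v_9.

Compute successive terms:
v_4 = 9, v_5 = 36, v_6 = 141, v_7 = 549, v_8 = 2142, v_9 = 8355.

8355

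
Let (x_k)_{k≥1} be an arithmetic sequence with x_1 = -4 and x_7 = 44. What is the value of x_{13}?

92

Common difference d = (44 - (-4)) / (7 - 1) = 8.
x_k = -4 + (k - 1)·8.
x_{13} = -4 + 12·8 = 92.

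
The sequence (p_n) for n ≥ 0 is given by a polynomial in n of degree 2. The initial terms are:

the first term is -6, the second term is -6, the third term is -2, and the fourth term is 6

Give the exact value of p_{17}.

538

1st diffs: 0, 4, 8.
2nd diffs: 4, 4 (constant).
Newton forward-difference form: p_n = -6 + 4·C(n,2).
At n = 17: n = 17, so p_{17} = -6 + 544 = 538.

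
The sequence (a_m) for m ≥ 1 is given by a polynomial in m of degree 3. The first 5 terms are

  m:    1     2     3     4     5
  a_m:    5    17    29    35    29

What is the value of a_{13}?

-1171

1st diffs: 12, 12, 6, -6.
2nd diffs: 0, -6, -12.
3rd diffs: -6, -6 (constant).
Newton forward-difference form: a_m = 5 + 12·C(m-1,1) + (-6)·C(m-1,3).
At m = 13: m-1 = 12, so a_{13} = 5 + 144 - 1320 = -1171.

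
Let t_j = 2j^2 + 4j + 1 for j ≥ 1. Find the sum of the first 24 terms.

11024

Over j = 1..24: Σj = 300, Σj² = 4900.
Total = (2)·4900 + (4)·300 + (1)·24 = 11024.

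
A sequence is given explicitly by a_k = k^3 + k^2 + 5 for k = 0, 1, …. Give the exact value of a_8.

581

a_8 = 1·8^3 + 1·8^2 + 5 = 581.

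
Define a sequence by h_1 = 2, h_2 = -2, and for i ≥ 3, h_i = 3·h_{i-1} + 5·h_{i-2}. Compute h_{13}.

2109746

Applying the relation repeatedly:
h_3 = 4; h_4 = 2; h_5 = 26; …; h_{10} = 28618; h_{11} = 120034; h_{12} = 503192; h_{13} = 2109746.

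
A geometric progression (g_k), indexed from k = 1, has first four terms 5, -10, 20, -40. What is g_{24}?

-41943040

Common ratio r = -2.
g_k = 5·(-2)^(k-1).
g_{24} = 5·(-2)^23 = -41943040.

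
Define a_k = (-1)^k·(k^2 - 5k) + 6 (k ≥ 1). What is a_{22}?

380

(-1)^22 = 1; k^2 - 5k at k=22 is 374; so a_{22} = 380.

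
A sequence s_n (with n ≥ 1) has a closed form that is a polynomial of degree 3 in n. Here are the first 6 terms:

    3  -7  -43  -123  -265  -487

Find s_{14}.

1st diffs: -10, -36, -80, -142, -222.
2nd diffs: -26, -44, -62, -80.
3rd diffs: -18, -18, -18 (constant).
Newton forward-difference form: s_n = 3 + (-10)·C(n-1,1) + (-26)·C(n-1,2) + (-18)·C(n-1,3).
At n = 14: n-1 = 13, so s_{14} = 3 - 130 - 2028 - 5148 = -7303.

-7303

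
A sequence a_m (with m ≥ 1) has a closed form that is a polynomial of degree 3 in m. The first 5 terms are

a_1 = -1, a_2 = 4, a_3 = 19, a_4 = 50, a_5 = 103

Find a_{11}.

1st diffs: 5, 15, 31, 53.
2nd diffs: 10, 16, 22.
3rd diffs: 6, 6 (constant).
So a_m = m^3 - m^2 + m - 2.
Evaluating at m = 11 gives a_{11} = 1219.

1219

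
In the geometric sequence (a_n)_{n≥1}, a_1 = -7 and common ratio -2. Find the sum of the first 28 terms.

626349395

a_n = (-7)·(-2)^(n-1).
S = (-7)·((-2)^28 - 1)/(-2 - 1) = (-7)·(268435456 - 1)/(-3) = 626349395.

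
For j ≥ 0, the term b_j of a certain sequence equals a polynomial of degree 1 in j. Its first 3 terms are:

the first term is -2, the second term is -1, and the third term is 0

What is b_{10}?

1st diffs: 1, 1 (constant).
So b_j = j - 2.
Evaluating at j = 10 gives b_{10} = 8.

8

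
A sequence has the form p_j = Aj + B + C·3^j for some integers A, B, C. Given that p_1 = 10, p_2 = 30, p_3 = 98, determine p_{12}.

Write the equations: A + B + 3C = 10; 2A + B + 9C = 30; 3A + B + 27C = 98.
Subtracting the first from the second: A + 6C = 20.
Subtracting the second from the third: A + 18C = 68.
Solving: C = 4, A = -4, then B = 2.
Hence p_{12} = -4·12 + 2 + 4·531441 = 2125718.

2125718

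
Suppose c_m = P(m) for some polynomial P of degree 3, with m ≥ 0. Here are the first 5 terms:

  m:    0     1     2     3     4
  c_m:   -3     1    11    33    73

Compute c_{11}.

1361

1st diffs: 4, 10, 22, 40.
2nd diffs: 6, 12, 18.
3rd diffs: 6, 6 (constant).
So c_m = m^3 + 3m - 3.
Evaluating at m = 11 gives c_{11} = 1361.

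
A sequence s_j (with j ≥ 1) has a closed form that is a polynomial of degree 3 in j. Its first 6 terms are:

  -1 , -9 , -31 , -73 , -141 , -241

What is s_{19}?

1st diffs: -8, -22, -42, -68, -100.
2nd diffs: -14, -20, -26, -32.
3rd diffs: -6, -6, -6 (constant).
Newton forward-difference form: s_j = -1 + (-8)·C(j-1,1) + (-14)·C(j-1,2) + (-6)·C(j-1,3).
At j = 19: j-1 = 18, so s_{19} = -1 - 144 - 2142 - 4896 = -7183.

-7183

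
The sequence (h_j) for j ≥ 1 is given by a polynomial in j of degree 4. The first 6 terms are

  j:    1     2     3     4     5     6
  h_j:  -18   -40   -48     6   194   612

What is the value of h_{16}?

55722

1st diffs: -22, -8, 54, 188, 418.
2nd diffs: 14, 62, 134, 230.
3rd diffs: 48, 72, 96.
4th diffs: 24, 24 (constant).
Newton forward-difference form: h_j = -18 + (-22)·C(j-1,1) + 14·C(j-1,2) + 48·C(j-1,3) + 24·C(j-1,4).
At j = 16: j-1 = 15, so h_{16} = -18 - 330 + 1470 + 21840 + 32760 = 55722.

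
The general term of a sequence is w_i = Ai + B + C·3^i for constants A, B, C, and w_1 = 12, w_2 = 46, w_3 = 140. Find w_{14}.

Plug in i = 1, 2, 3: A + B + 3C = 12; 2A + B + 9C = 46; 3A + B + 27C = 140.
Subtracting the first from the second: A + 6C = 34.
Subtracting the second from the third: A + 18C = 94.
Solving: C = 5, A = 4, then B = -7.
So w_i = 4·i + (-7) + 5·3^i; at i=14 this is 23914894.

23914894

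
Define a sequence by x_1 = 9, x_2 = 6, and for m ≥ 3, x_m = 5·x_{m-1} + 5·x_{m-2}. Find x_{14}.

19350093750

Compute successive terms:
x_3 = 75;  x_4 = 405;  x_5 = 2400;  …;  x_{11} = 96450000;  x_{12} = 564628125;  x_{13} = 3305390625;  x_{14} = 19350093750.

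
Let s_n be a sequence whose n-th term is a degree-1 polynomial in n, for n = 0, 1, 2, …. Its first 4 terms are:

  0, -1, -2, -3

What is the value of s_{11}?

-11

1st diffs: -1, -1, -1 (constant).
So s_n = -n.
Evaluating at n = 11 gives s_{11} = -11.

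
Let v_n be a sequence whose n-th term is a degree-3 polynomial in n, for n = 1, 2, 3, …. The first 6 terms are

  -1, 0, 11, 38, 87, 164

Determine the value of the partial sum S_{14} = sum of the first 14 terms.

1st diffs: 1, 11, 27, 49, 77.
2nd diffs: 10, 16, 22, 28.
3rd diffs: 6, 6, 6 (constant).
Newton forward-difference form: v_n = -1 + 1·C(n-1,1) + 10·C(n-1,2) + 6·C(n-1,3).
Continuing: …, 275, 426, 623, 872, …, v_{14} = 2508.
Summing n = 1..14 (14 terms) gives 9723.

9723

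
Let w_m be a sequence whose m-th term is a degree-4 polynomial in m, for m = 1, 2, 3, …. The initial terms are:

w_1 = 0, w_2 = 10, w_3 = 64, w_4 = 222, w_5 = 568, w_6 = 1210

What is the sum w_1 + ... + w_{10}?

24378

1st diffs: 10, 54, 158, 346, 642.
2nd diffs: 44, 104, 188, 296.
3rd diffs: 60, 84, 108.
4th diffs: 24, 24 (constant).
Newton forward-difference form: w_m = 10·C(m-1,1) + 44·C(m-1,2) + 60·C(m-1,3) + 24·C(m-1,4).
Continuing: 2280, 3934, 6352, 9738.
Summing m = 1..10 (10 terms) gives 24378.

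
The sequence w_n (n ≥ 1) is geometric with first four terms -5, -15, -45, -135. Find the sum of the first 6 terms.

-1820

Common ratio r = 3.
w_n = (-5)·3^(n-1).
S = (-5)·(3^6 - 1)/(3 - 1) = (-5)·(729 - 1)/(2) = -1820.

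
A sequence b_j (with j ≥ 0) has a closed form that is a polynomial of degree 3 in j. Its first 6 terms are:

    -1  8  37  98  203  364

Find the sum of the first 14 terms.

1st diffs: 9, 29, 61, 105, 161.
2nd diffs: 20, 32, 44, 56.
3rd diffs: 12, 12, 12 (constant).
Newton forward-difference form: b_j = -1 + 9·C(j,1) + 20·C(j,2) + 12·C(j,3).
Continuing: …, 593, 902, 1303, 1808, …, b_{13} = 5108.
Summing j = 0..13 (14 terms) gives 20097.

20097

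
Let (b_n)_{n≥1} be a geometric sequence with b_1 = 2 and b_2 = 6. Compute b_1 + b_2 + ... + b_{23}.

Common ratio r = 3.
b_n = 2·3^(n-1).
S = 2·(3^23 - 1)/(3 - 1) = 2·(94143178827 - 1)/(2) = 94143178826.

94143178826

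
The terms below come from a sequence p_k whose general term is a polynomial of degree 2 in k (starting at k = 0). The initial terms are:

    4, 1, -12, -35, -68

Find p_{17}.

1st diffs: -3, -13, -23, -33.
2nd diffs: -10, -10, -10 (constant).
Newton forward-difference form: p_k = 4 + (-3)·C(k,1) + (-10)·C(k,2).
At k = 17: k = 17, so p_{17} = 4 - 51 - 1360 = -1407.

-1407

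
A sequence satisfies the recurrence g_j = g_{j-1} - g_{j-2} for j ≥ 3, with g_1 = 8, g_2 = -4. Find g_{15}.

-12

Iterate the recurrence:
g_3 = -12  g_4 = -8  g_5 = 4  …  g_{12} = 12  g_{13} = 8  g_{14} = -4  g_{15} = -12.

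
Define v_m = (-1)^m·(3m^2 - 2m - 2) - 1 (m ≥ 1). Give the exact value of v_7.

(-1)^7 = -1; 3m^2 - 2m - 2 at m=7 is 131; so v_7 = -132.

-132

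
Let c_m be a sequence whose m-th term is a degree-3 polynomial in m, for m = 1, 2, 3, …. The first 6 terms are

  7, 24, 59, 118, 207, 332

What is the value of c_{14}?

3348

1st diffs: 17, 35, 59, 89, 125.
2nd diffs: 18, 24, 30, 36.
3rd diffs: 6, 6, 6 (constant).
Newton forward-difference form: c_m = 7 + 17·C(m-1,1) + 18·C(m-1,2) + 6·C(m-1,3).
At m = 14: m-1 = 13, so c_{14} = 7 + 221 + 1404 + 1716 = 3348.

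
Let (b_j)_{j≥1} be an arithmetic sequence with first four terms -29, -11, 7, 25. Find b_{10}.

133

Common difference d = 18.
b_j = -29 + (j - 1)·18.
b_{10} = -29 + 9·18 = 133.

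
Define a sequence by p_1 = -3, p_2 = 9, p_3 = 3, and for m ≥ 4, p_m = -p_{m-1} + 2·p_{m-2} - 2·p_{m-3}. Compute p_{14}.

52629

p_4 = 21;  p_5 = -33;  p_6 = 69;  …;  p_{11} = -4497;  p_{12} = 10221;  p_{13} = -23193;  p_{14} = 52629.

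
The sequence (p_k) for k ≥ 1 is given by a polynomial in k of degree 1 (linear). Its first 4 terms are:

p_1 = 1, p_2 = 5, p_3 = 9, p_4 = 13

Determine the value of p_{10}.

1st diffs: 4, 4, 4 (constant).
So p_k = 4k - 3.
Evaluating at k = 10 gives p_{10} = 37.

37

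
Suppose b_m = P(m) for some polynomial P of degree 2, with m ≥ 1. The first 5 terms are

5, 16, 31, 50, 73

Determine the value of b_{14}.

1st diffs: 11, 15, 19, 23.
2nd diffs: 4, 4, 4 (constant).
So b_m = 2m^2 + 5m - 2.
Evaluating at m = 14 gives b_{14} = 460.

460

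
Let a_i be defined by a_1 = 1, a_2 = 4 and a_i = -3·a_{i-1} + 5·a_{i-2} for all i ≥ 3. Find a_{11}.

Applying the relation repeatedly:
a_3 = -7;  a_4 = 41;  a_5 = -158;  a_6 = 679;  a_7 = -2827;  a_8 = 11876;  a_9 = -49763;  a_{10} = 208669;  a_{11} = -874822.

-874822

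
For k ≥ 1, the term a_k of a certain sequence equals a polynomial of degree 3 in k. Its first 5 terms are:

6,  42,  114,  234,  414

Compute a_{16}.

9786

1st diffs: 36, 72, 120, 180.
2nd diffs: 36, 48, 60.
3rd diffs: 12, 12 (constant).
So a_k = 2k^3 + 6k^2 + 4k - 6.
Evaluating at k = 16 gives a_{16} = 9786.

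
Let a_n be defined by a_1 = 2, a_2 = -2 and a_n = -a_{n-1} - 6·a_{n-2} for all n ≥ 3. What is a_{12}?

Iterate the recurrence:
a_3 = -10;  a_4 = 22;  a_5 = 38;  a_6 = -170;  a_7 = -58;  a_8 = 1078;  a_9 = -730;  a_{10} = -5738;  a_{11} = 10118;  a_{12} = 24310.

24310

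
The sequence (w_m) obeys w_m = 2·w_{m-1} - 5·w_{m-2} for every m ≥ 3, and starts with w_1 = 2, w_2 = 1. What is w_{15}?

-160948

Step forward from the initial values:
w_3 = -8  w_4 = -21  w_5 = -2  …  w_{12} = 14259  w_{13} = 18358  w_{14} = -34579  w_{15} = -160948.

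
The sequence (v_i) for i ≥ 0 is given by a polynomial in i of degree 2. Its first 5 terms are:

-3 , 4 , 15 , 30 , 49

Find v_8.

1st diffs: 7, 11, 15, 19.
2nd diffs: 4, 4, 4 (constant).
So v_i = 2i^2 + 5i - 3.
Evaluating at i = 8 gives v_8 = 165.

165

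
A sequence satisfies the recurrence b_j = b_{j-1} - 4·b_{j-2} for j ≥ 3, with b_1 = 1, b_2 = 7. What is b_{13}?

Step forward from the initial values:
b_3 = 3, b_4 = -25, b_5 = -37, …, b_{10} = -721, b_{11} = 2819, b_{12} = 5703, b_{13} = -5573.

-5573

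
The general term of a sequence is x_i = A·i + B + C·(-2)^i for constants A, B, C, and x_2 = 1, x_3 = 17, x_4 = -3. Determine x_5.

At i = 2, 3, 4: 2A + B + 4C = 1; 3A + B - 8C = 17; 4A + B + 16C = -3.
Subtracting the first from the second: A - 12C = 16.
Subtracting the second from the third: A + 24C = -20.
Solving: C = -1, A = 4, then B = -3.
So x_i = 4·i + (-3) + (-1)·(-2)^i; at i=5 this is 49.

49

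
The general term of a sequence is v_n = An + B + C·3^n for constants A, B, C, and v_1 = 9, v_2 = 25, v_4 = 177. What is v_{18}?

774841049

The three given values yield: A + B + 3C = 9; 2A + B + 9C = 25; 4A + B + 81C = 177.
Subtracting the first from the second: A + 6C = 16.
Subtracting the second from the third: 2A + 72C = 152.
Solving: C = 2, A = 4, then B = -1.
So v_n = 4·n + (-1) + 2·3^n; at n=18 this is 774841049.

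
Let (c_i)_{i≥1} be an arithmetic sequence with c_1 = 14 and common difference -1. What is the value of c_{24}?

-9

c_i = 14 + (i - 1)·(-1).
c_{24} = 14 + 23·(-1) = -9.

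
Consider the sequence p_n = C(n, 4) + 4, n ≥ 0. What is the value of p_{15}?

C(15, 4) = 1365, so p_{15} = 1369.

1369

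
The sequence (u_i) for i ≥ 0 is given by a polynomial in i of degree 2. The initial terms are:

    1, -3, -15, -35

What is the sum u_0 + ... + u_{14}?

1st diffs: -4, -12, -20.
2nd diffs: -8, -8 (constant).
Newton forward-difference form: u_i = 1 + (-4)·C(i,1) + (-8)·C(i,2).
Continuing: …, -63, -99, -143, -195, …, u_{14} = -783.
Summing i = 0..14 (15 terms) gives -4045.

-4045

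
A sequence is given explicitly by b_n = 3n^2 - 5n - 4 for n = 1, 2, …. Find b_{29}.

2374

b_{29} = 3·29^2 - 5·29 - 4 = 2374.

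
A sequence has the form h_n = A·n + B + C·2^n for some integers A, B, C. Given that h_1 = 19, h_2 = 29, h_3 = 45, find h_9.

At n = 1, 2, 3: A + B + 2C = 19; 2A + B + 4C = 29; 3A + B + 8C = 45.
Subtracting the first from the second: A + 2C = 10.
Subtracting the second from the third: A + 4C = 16.
Solving: C = 3, A = 4, then B = 9.
Therefore h_9 = 36 + 9 + 3·512 = 1581.

1581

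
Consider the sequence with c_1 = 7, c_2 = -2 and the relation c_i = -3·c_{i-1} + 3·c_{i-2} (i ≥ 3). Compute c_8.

-18522

Step forward from the initial values:
c_3 = 27  c_4 = -87  c_5 = 342  c_6 = -1287  c_7 = 4887  c_8 = -18522.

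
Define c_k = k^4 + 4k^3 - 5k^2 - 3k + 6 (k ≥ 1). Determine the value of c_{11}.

c_{11} = 1·11^4 + 4·11^3 - 5·11^2 - 3·11 + 6 = 19333.

19333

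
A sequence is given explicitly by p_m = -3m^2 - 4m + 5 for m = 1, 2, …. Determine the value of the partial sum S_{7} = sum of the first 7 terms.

Over m = 1..7: Σm = 28, Σm² = 140.
Total = (-3)·140 + (-4)·28 + (5)·7 = -497.

-497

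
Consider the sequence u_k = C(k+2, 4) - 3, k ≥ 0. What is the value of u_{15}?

2377

C(17, 4) = 2380, so u_{15} = 2377.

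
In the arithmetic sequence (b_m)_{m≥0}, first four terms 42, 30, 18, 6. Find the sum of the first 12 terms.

-288

Common difference d = -12.
b_m = 42 + (m - 0)·(-12).
b_{11} = -90; S = 12·(42 + (-90))/2 = -288.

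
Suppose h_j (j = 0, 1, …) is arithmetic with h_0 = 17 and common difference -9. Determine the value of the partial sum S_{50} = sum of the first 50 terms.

-10175

h_j = 17 + (j - 0)·(-9).
h_{49} = -424; S = 50·(17 + (-424))/2 = -10175.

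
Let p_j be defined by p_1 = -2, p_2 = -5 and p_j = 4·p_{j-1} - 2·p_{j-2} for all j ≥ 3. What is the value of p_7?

-2144

p_3 = -16; p_4 = -54; p_5 = -184; p_6 = -628; p_7 = -2144.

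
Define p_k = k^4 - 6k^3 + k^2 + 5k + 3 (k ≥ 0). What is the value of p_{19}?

89626

p_{19} = 1·19^4 - 6·19^3 + 1·19^2 + 5·19 + 3 = 89626.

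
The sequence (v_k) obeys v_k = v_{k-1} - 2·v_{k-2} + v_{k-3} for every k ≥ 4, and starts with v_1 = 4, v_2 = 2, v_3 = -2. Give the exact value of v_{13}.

-26

Iterate the recurrence:
v_4 = -2, v_5 = 4, v_6 = 6, v_7 = -4, v_8 = -12, v_9 = 2, v_{10} = 22, v_{11} = 6, v_{12} = -36, v_{13} = -26.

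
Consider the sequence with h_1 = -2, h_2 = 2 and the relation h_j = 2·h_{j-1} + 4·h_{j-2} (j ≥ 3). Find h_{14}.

-450560

Compute successive terms:
h_3 = -4  h_4 = 0  h_5 = -16  …  h_{11} = -13312  h_{12} = -43008  h_{13} = -139264  h_{14} = -450560.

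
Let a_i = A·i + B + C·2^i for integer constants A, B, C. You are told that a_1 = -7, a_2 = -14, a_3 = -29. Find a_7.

-505

Plug in i = 1, 2, 3: A + B + 2C = -7; 2A + B + 4C = -14; 3A + B + 8C = -29.
Subtracting the first from the second: A + 2C = -7.
Subtracting the second from the third: A + 4C = -15.
Solving: C = -4, A = 1, then B = 0.
Therefore a_7 = 7 + 0 + (-4)·128 = -505.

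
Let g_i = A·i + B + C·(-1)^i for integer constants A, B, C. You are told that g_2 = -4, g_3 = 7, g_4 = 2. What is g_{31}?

Plug in i = 2, 3, 4: 2A + B + C = -4; 3A + B - C = 7; 4A + B + C = 2.
Subtracting the first from the second: A - 2C = 11.
Subtracting the second from the third: A + 2C = -5.
Solving: C = -4, A = 3, then B = -6.
Therefore g_{31} = 93 + (-6) + (-4)·(-1) = 91.

91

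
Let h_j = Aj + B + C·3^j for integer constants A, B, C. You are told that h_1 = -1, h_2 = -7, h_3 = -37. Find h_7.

Write the equations: A + B + 3C = -1; 2A + B + 9C = -7; 3A + B + 27C = -37.
Subtracting the first from the second: A + 6C = -6.
Subtracting the second from the third: A + 18C = -30.
Solving: C = -2, A = 6, then B = -1.
Therefore h_7 = 42 + (-1) + (-2)·2187 = -4333.

-4333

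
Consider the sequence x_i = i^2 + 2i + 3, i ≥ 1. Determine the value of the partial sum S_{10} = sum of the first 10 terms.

Over i = 1..10: Σi = 55, Σi² = 385.
Total = (1)·385 + (2)·55 + (3)·10 = 525.

525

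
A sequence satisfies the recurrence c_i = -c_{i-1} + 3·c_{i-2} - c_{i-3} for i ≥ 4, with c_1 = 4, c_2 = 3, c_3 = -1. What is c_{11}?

-2497

Step forward from the initial values:
c_4 = 6;  c_5 = -12;  c_6 = 31;  c_7 = -73;  c_8 = 178;  c_9 = -428;  c_{10} = 1035;  c_{11} = -2497.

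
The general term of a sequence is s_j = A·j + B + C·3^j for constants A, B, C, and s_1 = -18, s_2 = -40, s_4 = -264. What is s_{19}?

-3486784482

At j = 1, 2, 4: A + B + 3C = -18; 2A + B + 9C = -40; 4A + B + 81C = -264.
Subtracting the first from the second: A + 6C = -22.
Subtracting the second from the third: 2A + 72C = -224.
Solving: C = -3, A = -4, then B = -5.
Therefore s_{19} = -76 + (-5) + (-3)·1162261467 = -3486784482.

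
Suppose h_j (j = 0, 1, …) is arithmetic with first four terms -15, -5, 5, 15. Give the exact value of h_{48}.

465

Common difference d = 10.
h_j = -15 + (j - 0)·10.
h_{48} = -15 + 48·10 = 465.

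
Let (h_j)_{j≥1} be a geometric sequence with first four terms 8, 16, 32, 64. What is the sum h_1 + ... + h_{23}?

67108856

Common ratio r = 2.
h_j = 8·2^(j-1).
S = 8·(2^23 - 1)/(2 - 1) = 8·(8388608 - 1)/(1) = 67108856.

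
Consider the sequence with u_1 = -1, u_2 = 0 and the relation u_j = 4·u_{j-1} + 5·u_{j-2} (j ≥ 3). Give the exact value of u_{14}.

Applying the relation repeatedly:
u_3 = -5;  u_4 = -20;  u_5 = -105;  …;  u_{11} = -1627605;  u_{12} = -8138020;  u_{13} = -40690105;  u_{14} = -203450520.
(Characteristic roots are 5 and -1.)

-203450520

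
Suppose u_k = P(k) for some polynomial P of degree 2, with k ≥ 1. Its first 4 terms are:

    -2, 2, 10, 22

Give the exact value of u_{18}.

610

1st diffs: 4, 8, 12.
2nd diffs: 4, 4 (constant).
Newton forward-difference form: u_k = -2 + 4·C(k-1,1) + 4·C(k-1,2).
At k = 18: k-1 = 17, so u_{18} = -2 + 68 + 544 = 610.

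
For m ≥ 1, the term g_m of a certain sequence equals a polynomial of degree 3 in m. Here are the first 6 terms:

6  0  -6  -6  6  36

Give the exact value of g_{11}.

1st diffs: -6, -6, 0, 12, 30.
2nd diffs: 0, 6, 12, 18.
3rd diffs: 6, 6, 6 (constant).
So g_m = m^3 - 6m^2 + 5m + 6.
Evaluating at m = 11 gives g_{11} = 666.

666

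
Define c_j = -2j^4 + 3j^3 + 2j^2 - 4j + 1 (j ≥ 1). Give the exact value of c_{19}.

-239418

c_{19} = -2·19^4 + 3·19^3 + 2·19^2 - 4·19 + 1 = -239418.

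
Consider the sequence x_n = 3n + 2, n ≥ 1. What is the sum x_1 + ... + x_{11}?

Over n = 1..11: Σn = 66.
Total = (3)·66 + (2)·11 = 220.

220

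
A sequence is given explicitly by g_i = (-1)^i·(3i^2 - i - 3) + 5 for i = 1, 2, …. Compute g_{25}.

(-1)^25 = -1; 3i^2 - i - 3 at i=25 is 1847; so g_{25} = -1842.

-1842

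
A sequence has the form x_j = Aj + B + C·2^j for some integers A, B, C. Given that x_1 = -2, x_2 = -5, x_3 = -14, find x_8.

Write the equations: A + B + 2C = -2; 2A + B + 4C = -5; 3A + B + 8C = -14.
Subtracting the first from the second: A + 2C = -3.
Subtracting the second from the third: A + 4C = -9.
Solving: C = -3, A = 3, then B = 1.
Hence x_8 = 3·8 + 1 + (-3)·256 = -743.

-743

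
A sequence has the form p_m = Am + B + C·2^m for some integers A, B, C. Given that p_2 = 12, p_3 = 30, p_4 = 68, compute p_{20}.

Write the equations: 2A + B + 4C = 12; 3A + B + 8C = 30; 4A + B + 16C = 68.
Subtracting the first from the second: A + 4C = 18.
Subtracting the second from the third: A + 8C = 38.
Solving: C = 5, A = -2, then B = -4.
Hence p_{20} = -2·20 + (-4) + 5·1048576 = 5242836.

5242836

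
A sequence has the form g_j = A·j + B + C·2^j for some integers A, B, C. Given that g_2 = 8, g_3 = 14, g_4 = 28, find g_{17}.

Write the equations: 2A + B + 4C = 8; 3A + B + 8C = 14; 4A + B + 16C = 28.
Subtracting the first from the second: A + 4C = 6.
Subtracting the second from the third: A + 8C = 14.
Solving: C = 2, A = -2, then B = 4.
So g_j = -2·j + 4 + 2·2^j; at j=17 this is 262114.

262114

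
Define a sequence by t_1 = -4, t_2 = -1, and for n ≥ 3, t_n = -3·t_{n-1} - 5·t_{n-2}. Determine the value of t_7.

t_3 = 23; t_4 = -64; t_5 = 77; t_6 = 89; t_7 = -652.

-652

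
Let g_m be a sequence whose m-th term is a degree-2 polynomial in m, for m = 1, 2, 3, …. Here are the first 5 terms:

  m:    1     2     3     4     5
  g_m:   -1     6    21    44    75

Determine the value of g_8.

216

1st diffs: 7, 15, 23, 31.
2nd diffs: 8, 8, 8 (constant).
Newton forward-difference form: g_m = -1 + 7·C(m-1,1) + 8·C(m-1,2).
At m = 8: m-1 = 7, so g_8 = -1 + 49 + 168 = 216.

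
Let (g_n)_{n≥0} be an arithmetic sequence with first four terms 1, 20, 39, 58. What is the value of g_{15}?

Common difference d = 19.
g_n = 1 + (n - 0)·19.
g_{15} = 1 + 15·19 = 286.

286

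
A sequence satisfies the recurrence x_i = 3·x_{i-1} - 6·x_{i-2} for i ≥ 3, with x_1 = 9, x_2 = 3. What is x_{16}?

x_3 = -45, x_4 = -153, x_5 = -189, …, x_{13} = 229635, x_{14} = 1183167, x_{15} = 2171691, x_{16} = -583929.

-583929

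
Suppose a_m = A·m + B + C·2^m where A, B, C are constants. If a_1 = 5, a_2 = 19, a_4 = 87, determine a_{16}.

327735

At m = 1, 2, 4: A + B + 2C = 5; 2A + B + 4C = 19; 4A + B + 16C = 87.
Subtracting the first from the second: A + 2C = 14.
Subtracting the second from the third: 2A + 12C = 68.
Solving: C = 5, A = 4, then B = -9.
Therefore a_{16} = 64 + (-9) + 5·65536 = 327735.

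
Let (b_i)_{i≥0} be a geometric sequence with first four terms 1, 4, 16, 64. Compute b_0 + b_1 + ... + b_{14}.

357913941

Common ratio r = 4.
b_i = 1·4^(i-0).
S = 1·(4^15 - 1)/(4 - 1) = 1·(1073741824 - 1)/(3) = 357913941.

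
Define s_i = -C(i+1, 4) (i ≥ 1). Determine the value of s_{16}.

C(17, 4) = 2380, so s_{16} = -2380.

-2380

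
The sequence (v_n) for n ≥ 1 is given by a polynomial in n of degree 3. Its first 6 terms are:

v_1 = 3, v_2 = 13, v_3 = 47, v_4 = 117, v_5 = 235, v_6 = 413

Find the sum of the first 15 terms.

1st diffs: 10, 34, 70, 118, 178.
2nd diffs: 24, 36, 48, 60.
3rd diffs: 12, 12, 12 (constant).
Newton forward-difference form: v_n = 3 + 10·C(n-1,1) + 24·C(n-1,2) + 12·C(n-1,3).
Continuing: …, 663, 997, 1427, 1965, …, v_{15} = 6695.
Summing n = 1..15 (15 terms) gives 28395.

28395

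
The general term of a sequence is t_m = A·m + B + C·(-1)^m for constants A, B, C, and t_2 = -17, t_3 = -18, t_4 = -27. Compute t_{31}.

-158

The three given values yield: 2A + B + C = -17; 3A + B - C = -18; 4A + B + C = -27.
Subtracting the first from the second: A - 2C = -1.
Subtracting the second from the third: A + 2C = -9.
Solving: C = -2, A = -5, then B = -5.
So t_m = -5·m + (-5) + (-2)·(-1)^m; at m=31 this is -158.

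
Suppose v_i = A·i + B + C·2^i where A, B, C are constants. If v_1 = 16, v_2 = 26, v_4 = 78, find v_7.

Plug in i = 1, 2, 4: A + B + 2C = 16; 2A + B + 4C = 26; 4A + B + 16C = 78.
Subtracting the first from the second: A + 2C = 10.
Subtracting the second from the third: 2A + 12C = 52.
Solving: C = 4, A = 2, then B = 6.
So v_i = 2·i + 6 + 4·2^i; at i=7 this is 532.

532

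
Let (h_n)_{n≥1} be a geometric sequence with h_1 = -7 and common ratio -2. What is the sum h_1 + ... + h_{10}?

2387

h_n = (-7)·(-2)^(n-1).
S = (-7)·((-2)^10 - 1)/(-2 - 1) = (-7)·(1024 - 1)/(-3) = 2387.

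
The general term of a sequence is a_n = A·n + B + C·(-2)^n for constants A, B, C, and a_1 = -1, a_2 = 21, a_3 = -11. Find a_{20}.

3145809

The three given values yield: A + B - 2C = -1; 2A + B + 4C = 21; 3A + B - 8C = -11.
Subtracting the first from the second: A + 6C = 22.
Subtracting the second from the third: A - 12C = -32.
Solving: C = 3, A = 4, then B = 1.
So a_n = 4·n + 1 + 3·(-2)^n; at n=20 this is 3145809.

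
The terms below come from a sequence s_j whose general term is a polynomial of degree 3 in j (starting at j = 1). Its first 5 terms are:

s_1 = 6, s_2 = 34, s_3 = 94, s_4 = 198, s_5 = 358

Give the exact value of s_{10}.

1st diffs: 28, 60, 104, 160.
2nd diffs: 32, 44, 56.
3rd diffs: 12, 12 (constant).
Newton forward-difference form: s_j = 6 + 28·C(j-1,1) + 32·C(j-1,2) + 12·C(j-1,3).
At j = 10: j-1 = 9, so s_{10} = 6 + 252 + 1152 + 1008 = 2418.

2418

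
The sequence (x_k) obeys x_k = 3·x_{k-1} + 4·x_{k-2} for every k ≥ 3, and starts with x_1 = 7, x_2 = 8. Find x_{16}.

Step forward from the initial values:
x_3 = 52; x_4 = 188; x_5 = 772; …; x_{13} = 50331652; x_{14} = 201326588; x_{15} = 805306372; x_{16} = 3221225468.
(Characteristic roots are 4 and -1.)

3221225468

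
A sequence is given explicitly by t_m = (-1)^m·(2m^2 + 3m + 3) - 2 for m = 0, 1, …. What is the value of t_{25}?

-1330

(-1)^25 = -1; 2m^2 + 3m + 3 at m=25 is 1328; so t_{25} = -1330.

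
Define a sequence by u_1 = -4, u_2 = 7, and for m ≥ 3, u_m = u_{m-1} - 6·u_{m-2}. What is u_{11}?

11323

Compute successive terms:
u_3 = 31;  u_4 = -11;  u_5 = -197;  u_6 = -131;  u_7 = 1051;  u_8 = 1837;  u_9 = -4469;  u_{10} = -15491;  u_{11} = 11323.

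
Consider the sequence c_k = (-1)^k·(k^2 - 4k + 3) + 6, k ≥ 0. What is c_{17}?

-218

(-1)^17 = -1; k^2 - 4k + 3 at k=17 is 224; so c_{17} = -218.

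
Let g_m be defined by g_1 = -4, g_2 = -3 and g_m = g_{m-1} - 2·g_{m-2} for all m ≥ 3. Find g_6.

-21

Compute successive terms:
g_3 = 5; g_4 = 11; g_5 = 1; g_6 = -21.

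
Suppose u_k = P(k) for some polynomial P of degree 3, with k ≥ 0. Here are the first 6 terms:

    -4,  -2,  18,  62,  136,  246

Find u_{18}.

1st diffs: 2, 20, 44, 74, 110.
2nd diffs: 18, 24, 30, 36.
3rd diffs: 6, 6, 6 (constant).
So u_k = k^3 + 6k^2 - 5k - 4.
Evaluating at k = 18 gives u_{18} = 7682.

7682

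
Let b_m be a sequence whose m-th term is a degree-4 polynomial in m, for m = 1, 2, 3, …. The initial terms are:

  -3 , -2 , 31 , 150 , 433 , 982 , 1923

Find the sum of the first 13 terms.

1st diffs: 1, 33, 119, 283, 549, 941.
2nd diffs: 32, 86, 164, 266, 392.
3rd diffs: 54, 78, 102, 126.
4th diffs: 24, 24, 24 (constant).
Newton forward-difference form: b_m = -3 + 1·C(m-1,1) + 32·C(m-1,2) + 54·C(m-1,3) + 24·C(m-1,4).
Continuing: …, 3406, 5605, 8718, 12967, …, b_{13} = 25881.
Summing m = 1..13 (13 terms) gives 78689.

78689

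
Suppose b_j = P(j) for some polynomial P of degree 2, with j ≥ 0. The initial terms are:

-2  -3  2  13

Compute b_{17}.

1st diffs: -1, 5, 11.
2nd diffs: 6, 6 (constant).
Newton forward-difference form: b_j = -2 + (-1)·C(j,1) + 6·C(j,2).
At j = 17: j = 17, so b_{17} = -2 - 17 + 816 = 797.

797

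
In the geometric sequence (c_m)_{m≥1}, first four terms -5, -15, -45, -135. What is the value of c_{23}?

Common ratio r = 3.
c_m = (-5)·3^(m-1).
c_{23} = (-5)·3^22 = -156905298045.

-156905298045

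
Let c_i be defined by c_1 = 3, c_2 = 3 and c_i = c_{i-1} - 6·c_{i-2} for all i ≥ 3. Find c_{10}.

Iterate the recurrence:
c_3 = -15;  c_4 = -33;  c_5 = 57;  c_6 = 255;  c_7 = -87;  c_8 = -1617;  c_9 = -1095;  c_{10} = 8607.

8607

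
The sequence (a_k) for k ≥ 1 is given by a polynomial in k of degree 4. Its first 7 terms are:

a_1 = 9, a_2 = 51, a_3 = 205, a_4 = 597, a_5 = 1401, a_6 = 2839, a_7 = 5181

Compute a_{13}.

59385

1st diffs: 42, 154, 392, 804, 1438, 2342.
2nd diffs: 112, 238, 412, 634, 904.
3rd diffs: 126, 174, 222, 270.
4th diffs: 48, 48, 48 (constant).
Newton forward-difference form: a_k = 9 + 42·C(k-1,1) + 112·C(k-1,2) + 126·C(k-1,3) + 48·C(k-1,4).
At k = 13: k-1 = 12, so a_{13} = 9 + 504 + 7392 + 27720 + 23760 = 59385.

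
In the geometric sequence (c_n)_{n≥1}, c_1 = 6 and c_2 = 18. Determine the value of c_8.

Common ratio r = 3.
c_n = 6·3^(n-1).
c_8 = 6·3^7 = 13122.

13122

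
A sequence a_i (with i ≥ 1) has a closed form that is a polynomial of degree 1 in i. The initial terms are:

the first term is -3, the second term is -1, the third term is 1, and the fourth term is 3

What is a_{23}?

1st diffs: 2, 2, 2 (constant).
So a_i = 2i - 5.
Evaluating at i = 23 gives a_{23} = 41.

41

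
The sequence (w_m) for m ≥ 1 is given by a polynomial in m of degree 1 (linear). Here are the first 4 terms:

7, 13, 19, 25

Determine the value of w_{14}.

1st diffs: 6, 6, 6 (constant).
So w_m = 6m + 1.
Evaluating at m = 14 gives w_{14} = 85.

85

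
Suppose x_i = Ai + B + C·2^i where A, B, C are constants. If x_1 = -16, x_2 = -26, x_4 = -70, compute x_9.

-1578

The three given values yield: A + B + 2C = -16; 2A + B + 4C = -26; 4A + B + 16C = -70.
Subtracting the first from the second: A + 2C = -10.
Subtracting the second from the third: 2A + 12C = -44.
Solving: C = -3, A = -4, then B = -6.
Hence x_9 = -4·9 + (-6) + (-3)·512 = -1578.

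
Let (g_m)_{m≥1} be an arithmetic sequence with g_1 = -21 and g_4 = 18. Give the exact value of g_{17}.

187

Common difference d = (18 - (-21)) / (4 - 1) = 13.
g_m = -21 + (m - 1)·13.
g_{17} = -21 + 16·13 = 187.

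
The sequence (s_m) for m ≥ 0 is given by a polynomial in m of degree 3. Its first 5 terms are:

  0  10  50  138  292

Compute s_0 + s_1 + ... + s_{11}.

16170

1st diffs: 10, 40, 88, 154.
2nd diffs: 30, 48, 66.
3rd diffs: 18, 18 (constant).
Newton forward-difference form: s_m = 10·C(m,1) + 30·C(m,2) + 18·C(m,3).
Continuing: …, 530, 870, 1330, 1928, …, s_{11} = 4730.
Summing m = 0..11 (12 terms) gives 16170.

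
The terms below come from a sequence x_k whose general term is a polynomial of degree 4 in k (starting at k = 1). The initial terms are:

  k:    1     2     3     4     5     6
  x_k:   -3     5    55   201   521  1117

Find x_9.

1st diffs: 8, 50, 146, 320, 596.
2nd diffs: 42, 96, 174, 276.
3rd diffs: 54, 78, 102.
4th diffs: 24, 24 (constant).
Newton forward-difference form: x_k = -3 + 8·C(k-1,1) + 42·C(k-1,2) + 54·C(k-1,3) + 24·C(k-1,4).
At k = 9: k-1 = 8, so x_9 = -3 + 64 + 1176 + 3024 + 1680 = 5941.

5941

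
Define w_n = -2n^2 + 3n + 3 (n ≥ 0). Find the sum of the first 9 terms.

Over n = 0..8: Σn = 36, Σn² = 204.
Total = (-2)·204 + (3)·36 + (3)·9 = -273.

-273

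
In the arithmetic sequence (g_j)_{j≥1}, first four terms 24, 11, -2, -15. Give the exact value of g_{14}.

Common difference d = -13.
g_j = 24 + (j - 1)·(-13).
g_{14} = 24 + 13·(-13) = -145.

-145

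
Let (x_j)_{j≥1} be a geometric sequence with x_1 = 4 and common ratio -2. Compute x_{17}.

x_j = 4·(-2)^(j-1).
x_{17} = 4·(-2)^16 = 262144.

262144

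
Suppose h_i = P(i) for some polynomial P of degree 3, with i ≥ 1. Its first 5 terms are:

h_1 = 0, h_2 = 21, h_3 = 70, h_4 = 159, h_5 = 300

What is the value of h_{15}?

1st diffs: 21, 49, 89, 141.
2nd diffs: 28, 40, 52.
3rd diffs: 12, 12 (constant).
So h_i = 2i^3 + 2i^2 + i - 5.
Evaluating at i = 15 gives h_{15} = 7210.

7210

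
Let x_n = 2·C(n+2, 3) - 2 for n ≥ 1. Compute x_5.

68

C(7, 3) = 35, so x_5 = 68.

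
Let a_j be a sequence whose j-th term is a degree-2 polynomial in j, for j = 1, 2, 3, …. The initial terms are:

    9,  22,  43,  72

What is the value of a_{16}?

1st diffs: 13, 21, 29.
2nd diffs: 8, 8 (constant).
Newton forward-difference form: a_j = 9 + 13·C(j-1,1) + 8·C(j-1,2).
At j = 16: j-1 = 15, so a_{16} = 9 + 195 + 840 = 1044.

1044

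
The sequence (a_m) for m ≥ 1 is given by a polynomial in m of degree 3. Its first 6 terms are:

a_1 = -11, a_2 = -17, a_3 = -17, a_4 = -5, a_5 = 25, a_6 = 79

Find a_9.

1st diffs: -6, 0, 12, 30, 54.
2nd diffs: 6, 12, 18, 24.
3rd diffs: 6, 6, 6 (constant).
So a_m = m^3 - 3m^2 - 4m - 5.
Evaluating at m = 9 gives a_9 = 445.

445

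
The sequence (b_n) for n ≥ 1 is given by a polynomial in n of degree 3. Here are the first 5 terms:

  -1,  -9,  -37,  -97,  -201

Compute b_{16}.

1st diffs: -8, -28, -60, -104.
2nd diffs: -20, -32, -44.
3rd diffs: -12, -12 (constant).
So b_n = -2n^3 + 2n^2 - 1.
Evaluating at n = 16 gives b_{16} = -7681.

-7681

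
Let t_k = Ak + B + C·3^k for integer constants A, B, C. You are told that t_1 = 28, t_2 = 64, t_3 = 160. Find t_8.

32860

Write the equations: A + B + 3C = 28; 2A + B + 9C = 64; 3A + B + 27C = 160.
Subtracting the first from the second: A + 6C = 36.
Subtracting the second from the third: A + 18C = 96.
Solving: C = 5, A = 6, then B = 7.
So t_k = 6·k + 7 + 5·3^k; at k=8 this is 32860.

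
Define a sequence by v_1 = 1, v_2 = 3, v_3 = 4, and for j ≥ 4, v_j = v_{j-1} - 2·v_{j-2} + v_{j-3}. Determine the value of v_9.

Step forward from the initial values:
v_4 = -1;  v_5 = -6;  v_6 = 0;  v_7 = 11;  v_8 = 5;  v_9 = -17.

-17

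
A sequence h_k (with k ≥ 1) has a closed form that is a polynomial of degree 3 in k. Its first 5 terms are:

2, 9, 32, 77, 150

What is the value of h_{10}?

1st diffs: 7, 23, 45, 73.
2nd diffs: 16, 22, 28.
3rd diffs: 6, 6 (constant).
Newton forward-difference form: h_k = 2 + 7·C(k-1,1) + 16·C(k-1,2) + 6·C(k-1,3).
At k = 10: k-1 = 9, so h_{10} = 2 + 63 + 576 + 504 = 1145.

1145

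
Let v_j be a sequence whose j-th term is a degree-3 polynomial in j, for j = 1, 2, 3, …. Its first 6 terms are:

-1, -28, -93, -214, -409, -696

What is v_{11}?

-4141

1st diffs: -27, -65, -121, -195, -287.
2nd diffs: -38, -56, -74, -92.
3rd diffs: -18, -18, -18 (constant).
Newton forward-difference form: v_j = -1 + (-27)·C(j-1,1) + (-38)·C(j-1,2) + (-18)·C(j-1,3).
At j = 11: j-1 = 10, so v_{11} = -1 - 270 - 1710 - 2160 = -4141.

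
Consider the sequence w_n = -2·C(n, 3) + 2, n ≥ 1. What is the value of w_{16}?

-1118

C(16, 3) = 560, so w_{16} = -1118.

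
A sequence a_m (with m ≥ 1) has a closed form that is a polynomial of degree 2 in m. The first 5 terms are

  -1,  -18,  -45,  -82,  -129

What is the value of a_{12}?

-738

1st diffs: -17, -27, -37, -47.
2nd diffs: -10, -10, -10 (constant).
So a_m = -5m^2 - 2m + 6.
Evaluating at m = 12 gives a_{12} = -738.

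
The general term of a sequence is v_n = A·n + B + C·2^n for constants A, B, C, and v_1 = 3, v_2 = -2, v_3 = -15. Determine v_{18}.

-1048514

Write the equations: A + B + 2C = 3; 2A + B + 4C = -2; 3A + B + 8C = -15.
Subtracting the first from the second: A + 2C = -5.
Subtracting the second from the third: A + 4C = -13.
Solving: C = -4, A = 3, then B = 8.
Hence v_{18} = 3·18 + 8 + (-4)·262144 = -1048514.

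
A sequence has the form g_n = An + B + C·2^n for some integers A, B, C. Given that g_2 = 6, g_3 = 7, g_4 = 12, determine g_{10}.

The three given values yield: 2A + B + 4C = 6; 3A + B + 8C = 7; 4A + B + 16C = 12.
Subtracting the first from the second: A + 4C = 1.
Subtracting the second from the third: A + 8C = 5.
Solving: C = 1, A = -3, then B = 8.
Therefore g_{10} = -30 + 8 + 1·1024 = 1002.

1002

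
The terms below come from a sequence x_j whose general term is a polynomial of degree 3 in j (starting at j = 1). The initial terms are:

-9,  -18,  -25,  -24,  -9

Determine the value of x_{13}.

1st diffs: -9, -7, 1, 15.
2nd diffs: 2, 8, 14.
3rd diffs: 6, 6 (constant).
Newton forward-difference form: x_j = -9 + (-9)·C(j-1,1) + 2·C(j-1,2) + 6·C(j-1,3).
At j = 13: j-1 = 12, so x_{13} = -9 - 108 + 132 + 1320 = 1335.

1335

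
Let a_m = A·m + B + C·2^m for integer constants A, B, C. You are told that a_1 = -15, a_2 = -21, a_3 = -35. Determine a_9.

Plug in m = 1, 2, 3: A + B + 2C = -15; 2A + B + 4C = -21; 3A + B + 8C = -35.
Subtracting the first from the second: A + 2C = -6.
Subtracting the second from the third: A + 4C = -14.
Solving: C = -4, A = 2, then B = -9.
Therefore a_9 = 18 + (-9) + (-4)·512 = -2039.

-2039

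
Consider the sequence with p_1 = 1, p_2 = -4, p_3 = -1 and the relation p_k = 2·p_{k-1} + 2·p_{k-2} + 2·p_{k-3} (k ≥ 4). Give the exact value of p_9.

Step forward from the initial values:
p_4 = -8  p_5 = -26  p_6 = -70  p_7 = -208  p_8 = -608  p_9 = -1772.

-1772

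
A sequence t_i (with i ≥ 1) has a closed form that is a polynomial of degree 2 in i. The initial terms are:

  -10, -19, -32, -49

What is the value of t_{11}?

-280

1st diffs: -9, -13, -17.
2nd diffs: -4, -4 (constant).
So t_i = -2i^2 - 3i - 5.
Evaluating at i = 11 gives t_{11} = -280.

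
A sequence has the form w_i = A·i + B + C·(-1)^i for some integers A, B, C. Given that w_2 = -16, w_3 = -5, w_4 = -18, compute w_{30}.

At i = 2, 3, 4: 2A + B + C = -16; 3A + B - C = -5; 4A + B + C = -18.
Subtracting the first from the second: A - 2C = 11.
Subtracting the second from the third: A + 2C = -13.
Solving: C = -6, A = -1, then B = -8.
Therefore w_{30} = -30 + (-8) + (-6)·1 = -44.

-44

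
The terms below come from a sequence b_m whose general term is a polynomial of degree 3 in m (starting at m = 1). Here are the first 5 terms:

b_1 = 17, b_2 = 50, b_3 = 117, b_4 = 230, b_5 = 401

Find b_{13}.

1st diffs: 33, 67, 113, 171.
2nd diffs: 34, 46, 58.
3rd diffs: 12, 12 (constant).
So b_m = 2m^3 + 5m^2 + 4m + 6.
Evaluating at m = 13 gives b_{13} = 5297.

5297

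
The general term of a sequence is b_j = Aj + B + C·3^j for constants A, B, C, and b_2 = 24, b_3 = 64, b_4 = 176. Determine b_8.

The three given values yield: 2A + B + 9C = 24; 3A + B + 27C = 64; 4A + B + 81C = 176.
Subtracting the first from the second: A + 18C = 40.
Subtracting the second from the third: A + 54C = 112.
Solving: C = 2, A = 4, then B = -2.
So b_j = 4·j + (-2) + 2·3^j; at j=8 this is 13152.

13152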